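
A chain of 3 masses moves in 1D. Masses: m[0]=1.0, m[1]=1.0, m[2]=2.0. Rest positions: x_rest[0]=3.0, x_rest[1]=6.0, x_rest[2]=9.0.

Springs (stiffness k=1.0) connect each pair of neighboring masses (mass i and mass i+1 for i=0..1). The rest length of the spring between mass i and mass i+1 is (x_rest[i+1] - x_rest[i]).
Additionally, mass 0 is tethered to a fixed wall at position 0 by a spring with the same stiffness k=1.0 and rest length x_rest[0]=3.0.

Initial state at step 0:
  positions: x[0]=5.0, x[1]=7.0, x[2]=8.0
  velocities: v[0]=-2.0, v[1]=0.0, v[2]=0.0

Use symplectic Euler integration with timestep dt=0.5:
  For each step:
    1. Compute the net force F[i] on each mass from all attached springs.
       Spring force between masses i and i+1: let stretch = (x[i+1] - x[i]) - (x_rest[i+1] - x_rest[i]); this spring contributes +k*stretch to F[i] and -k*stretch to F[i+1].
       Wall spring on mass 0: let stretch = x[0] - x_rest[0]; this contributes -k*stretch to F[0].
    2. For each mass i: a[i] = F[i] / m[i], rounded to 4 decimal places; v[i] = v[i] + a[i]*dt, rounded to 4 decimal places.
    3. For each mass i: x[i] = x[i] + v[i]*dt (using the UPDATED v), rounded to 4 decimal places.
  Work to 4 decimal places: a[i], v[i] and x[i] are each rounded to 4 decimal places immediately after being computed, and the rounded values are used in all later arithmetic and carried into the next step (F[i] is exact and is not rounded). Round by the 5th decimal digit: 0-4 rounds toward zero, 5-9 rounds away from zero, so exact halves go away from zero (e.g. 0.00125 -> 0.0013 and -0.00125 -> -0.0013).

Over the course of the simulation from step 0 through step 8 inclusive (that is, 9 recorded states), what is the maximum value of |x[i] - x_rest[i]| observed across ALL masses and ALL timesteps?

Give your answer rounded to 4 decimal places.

Answer: 2.8244

Derivation:
Step 0: x=[5.0000 7.0000 8.0000] v=[-2.0000 0.0000 0.0000]
Step 1: x=[3.2500 6.7500 8.2500] v=[-3.5000 -0.5000 0.5000]
Step 2: x=[1.5625 6.0000 8.6875] v=[-3.3750 -1.5000 0.8750]
Step 3: x=[0.5938 4.8125 9.1641] v=[-1.9375 -2.3750 0.9532]
Step 4: x=[0.5313 3.6582 9.4718] v=[-0.1251 -2.3086 0.6153]
Step 5: x=[1.1177 3.1756 9.4278] v=[1.1727 -0.9653 -0.0881]
Step 6: x=[1.9391 3.7416 8.9772] v=[1.6428 1.1319 -0.9012]
Step 7: x=[2.7264 5.1659 8.2472] v=[1.5745 2.8485 -1.4601]
Step 8: x=[3.4420 6.7506 7.5070] v=[1.4311 3.1694 -1.4805]
Max displacement = 2.8244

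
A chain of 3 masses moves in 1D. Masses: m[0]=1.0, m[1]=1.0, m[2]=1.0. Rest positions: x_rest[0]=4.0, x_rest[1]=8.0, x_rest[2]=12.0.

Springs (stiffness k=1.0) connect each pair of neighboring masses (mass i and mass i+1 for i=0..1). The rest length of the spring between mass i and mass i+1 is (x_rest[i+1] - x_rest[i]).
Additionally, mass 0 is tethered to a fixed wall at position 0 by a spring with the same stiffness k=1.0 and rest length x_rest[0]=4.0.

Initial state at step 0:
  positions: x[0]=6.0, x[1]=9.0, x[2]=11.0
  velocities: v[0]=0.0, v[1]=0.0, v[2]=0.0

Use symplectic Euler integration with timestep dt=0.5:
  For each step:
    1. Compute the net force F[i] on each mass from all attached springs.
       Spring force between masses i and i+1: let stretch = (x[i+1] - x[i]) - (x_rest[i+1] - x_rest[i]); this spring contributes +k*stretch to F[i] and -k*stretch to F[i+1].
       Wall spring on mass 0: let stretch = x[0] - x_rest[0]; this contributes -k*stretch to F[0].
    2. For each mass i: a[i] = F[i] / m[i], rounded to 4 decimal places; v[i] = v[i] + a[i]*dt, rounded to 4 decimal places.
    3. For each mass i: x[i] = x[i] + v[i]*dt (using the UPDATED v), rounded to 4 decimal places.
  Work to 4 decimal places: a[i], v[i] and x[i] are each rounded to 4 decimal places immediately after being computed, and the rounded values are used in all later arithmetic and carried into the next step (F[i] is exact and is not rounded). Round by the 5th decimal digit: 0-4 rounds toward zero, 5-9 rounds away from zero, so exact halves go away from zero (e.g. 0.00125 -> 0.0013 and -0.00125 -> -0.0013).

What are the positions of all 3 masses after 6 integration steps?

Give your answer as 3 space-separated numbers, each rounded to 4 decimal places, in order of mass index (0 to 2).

Answer: 3.0620 7.4820 12.9174

Derivation:
Step 0: x=[6.0000 9.0000 11.0000] v=[0.0000 0.0000 0.0000]
Step 1: x=[5.2500 8.7500 11.5000] v=[-1.5000 -0.5000 1.0000]
Step 2: x=[4.0625 8.3125 12.3125] v=[-2.3750 -0.8750 1.6250]
Step 3: x=[2.9219 7.8125 13.1250] v=[-2.2813 -1.0000 1.6250]
Step 4: x=[2.2734 7.4180 13.6094] v=[-1.2970 -0.7891 0.9688]
Step 5: x=[2.3427 7.2852 13.5460] v=[0.1386 -0.2657 -0.1269]
Step 6: x=[3.0620 7.4820 12.9174] v=[1.4385 0.3935 -1.2573]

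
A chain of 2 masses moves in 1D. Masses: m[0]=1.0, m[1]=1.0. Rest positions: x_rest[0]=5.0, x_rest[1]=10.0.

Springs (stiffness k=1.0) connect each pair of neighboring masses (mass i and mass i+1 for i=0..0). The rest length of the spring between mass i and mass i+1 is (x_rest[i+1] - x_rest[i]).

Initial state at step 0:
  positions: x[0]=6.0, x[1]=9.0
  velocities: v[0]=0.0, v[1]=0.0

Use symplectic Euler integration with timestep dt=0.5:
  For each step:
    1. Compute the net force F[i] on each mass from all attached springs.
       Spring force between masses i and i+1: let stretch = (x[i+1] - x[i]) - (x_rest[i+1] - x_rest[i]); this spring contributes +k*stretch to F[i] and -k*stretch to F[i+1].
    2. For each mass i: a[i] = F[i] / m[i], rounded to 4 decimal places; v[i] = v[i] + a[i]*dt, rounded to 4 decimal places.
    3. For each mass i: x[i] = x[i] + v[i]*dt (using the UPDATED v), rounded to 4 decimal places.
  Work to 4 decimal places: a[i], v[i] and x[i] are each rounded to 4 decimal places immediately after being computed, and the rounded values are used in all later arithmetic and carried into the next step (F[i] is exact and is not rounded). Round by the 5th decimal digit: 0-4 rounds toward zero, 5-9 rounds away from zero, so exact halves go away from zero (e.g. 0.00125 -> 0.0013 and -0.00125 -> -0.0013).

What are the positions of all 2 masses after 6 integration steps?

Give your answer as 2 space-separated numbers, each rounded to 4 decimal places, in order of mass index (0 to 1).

Answer: 4.9845 10.0157

Derivation:
Step 0: x=[6.0000 9.0000] v=[0.0000 0.0000]
Step 1: x=[5.5000 9.5000] v=[-1.0000 1.0000]
Step 2: x=[4.7500 10.2500] v=[-1.5000 1.5000]
Step 3: x=[4.1250 10.8750] v=[-1.2500 1.2500]
Step 4: x=[3.9375 11.0625] v=[-0.3750 0.3750]
Step 5: x=[4.2813 10.7188] v=[0.6875 -0.6875]
Step 6: x=[4.9845 10.0157] v=[1.4063 -1.4063]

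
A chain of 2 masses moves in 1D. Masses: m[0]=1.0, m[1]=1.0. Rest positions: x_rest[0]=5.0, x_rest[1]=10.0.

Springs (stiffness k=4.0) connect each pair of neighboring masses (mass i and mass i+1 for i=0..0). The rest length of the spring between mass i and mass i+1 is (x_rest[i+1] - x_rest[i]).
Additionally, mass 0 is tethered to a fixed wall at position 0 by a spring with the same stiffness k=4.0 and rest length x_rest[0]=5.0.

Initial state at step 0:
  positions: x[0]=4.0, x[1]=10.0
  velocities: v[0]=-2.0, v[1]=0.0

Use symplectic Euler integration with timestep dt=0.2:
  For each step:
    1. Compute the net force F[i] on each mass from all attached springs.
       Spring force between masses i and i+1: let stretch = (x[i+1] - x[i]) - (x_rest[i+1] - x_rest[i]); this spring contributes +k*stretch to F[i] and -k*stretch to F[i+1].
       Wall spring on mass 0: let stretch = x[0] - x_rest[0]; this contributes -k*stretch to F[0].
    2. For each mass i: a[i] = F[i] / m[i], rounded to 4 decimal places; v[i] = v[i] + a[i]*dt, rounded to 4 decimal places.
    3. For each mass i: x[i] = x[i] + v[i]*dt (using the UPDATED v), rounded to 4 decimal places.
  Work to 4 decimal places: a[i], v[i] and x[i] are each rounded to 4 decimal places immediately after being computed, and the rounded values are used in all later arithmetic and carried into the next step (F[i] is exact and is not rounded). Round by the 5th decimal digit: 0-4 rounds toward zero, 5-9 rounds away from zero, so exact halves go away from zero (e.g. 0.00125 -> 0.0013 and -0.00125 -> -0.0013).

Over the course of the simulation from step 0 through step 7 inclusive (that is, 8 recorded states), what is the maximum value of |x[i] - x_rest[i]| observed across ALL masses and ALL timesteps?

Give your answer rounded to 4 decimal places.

Answer: 1.2457

Derivation:
Step 0: x=[4.0000 10.0000] v=[-2.0000 0.0000]
Step 1: x=[3.9200 9.8400] v=[-0.4000 -0.8000]
Step 2: x=[4.1600 9.5328] v=[1.2000 -1.5360]
Step 3: x=[4.5940 9.1660] v=[2.1702 -1.8342]
Step 4: x=[5.0245 8.8676] v=[2.1526 -1.4918]
Step 5: x=[5.2660 8.7543] v=[1.2075 -0.5663]
Step 6: x=[5.2231 8.8829] v=[-0.2147 0.6431]
Step 7: x=[4.9300 9.2260] v=[-1.4653 1.7153]
Max displacement = 1.2457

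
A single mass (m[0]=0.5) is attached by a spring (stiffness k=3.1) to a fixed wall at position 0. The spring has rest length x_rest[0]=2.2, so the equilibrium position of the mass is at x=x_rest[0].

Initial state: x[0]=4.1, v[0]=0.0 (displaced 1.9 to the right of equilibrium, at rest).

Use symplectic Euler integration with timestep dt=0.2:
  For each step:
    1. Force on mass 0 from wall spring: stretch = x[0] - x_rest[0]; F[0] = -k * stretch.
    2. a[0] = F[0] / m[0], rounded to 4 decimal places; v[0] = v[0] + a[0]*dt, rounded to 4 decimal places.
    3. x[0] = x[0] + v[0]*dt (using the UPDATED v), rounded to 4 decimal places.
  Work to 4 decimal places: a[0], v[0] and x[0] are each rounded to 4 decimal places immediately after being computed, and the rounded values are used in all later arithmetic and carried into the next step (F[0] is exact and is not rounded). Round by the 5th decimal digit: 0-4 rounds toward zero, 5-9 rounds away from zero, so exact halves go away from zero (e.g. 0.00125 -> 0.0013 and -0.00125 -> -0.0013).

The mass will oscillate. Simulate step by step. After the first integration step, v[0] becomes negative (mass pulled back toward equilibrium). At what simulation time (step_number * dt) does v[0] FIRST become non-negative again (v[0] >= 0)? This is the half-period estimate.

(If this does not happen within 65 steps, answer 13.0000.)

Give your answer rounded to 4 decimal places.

Answer: 1.4000

Derivation:
Step 0: x=[4.1000] v=[0.0000]
Step 1: x=[3.6288] v=[-2.3560]
Step 2: x=[2.8033] v=[-4.1277]
Step 3: x=[1.8281] v=[-4.8758]
Step 4: x=[0.9452] v=[-4.4146]
Step 5: x=[0.3735] v=[-2.8586]
Step 6: x=[0.2548] v=[-0.5937]
Step 7: x=[0.6185] v=[1.8183]
First v>=0 after going negative at step 7, time=1.4000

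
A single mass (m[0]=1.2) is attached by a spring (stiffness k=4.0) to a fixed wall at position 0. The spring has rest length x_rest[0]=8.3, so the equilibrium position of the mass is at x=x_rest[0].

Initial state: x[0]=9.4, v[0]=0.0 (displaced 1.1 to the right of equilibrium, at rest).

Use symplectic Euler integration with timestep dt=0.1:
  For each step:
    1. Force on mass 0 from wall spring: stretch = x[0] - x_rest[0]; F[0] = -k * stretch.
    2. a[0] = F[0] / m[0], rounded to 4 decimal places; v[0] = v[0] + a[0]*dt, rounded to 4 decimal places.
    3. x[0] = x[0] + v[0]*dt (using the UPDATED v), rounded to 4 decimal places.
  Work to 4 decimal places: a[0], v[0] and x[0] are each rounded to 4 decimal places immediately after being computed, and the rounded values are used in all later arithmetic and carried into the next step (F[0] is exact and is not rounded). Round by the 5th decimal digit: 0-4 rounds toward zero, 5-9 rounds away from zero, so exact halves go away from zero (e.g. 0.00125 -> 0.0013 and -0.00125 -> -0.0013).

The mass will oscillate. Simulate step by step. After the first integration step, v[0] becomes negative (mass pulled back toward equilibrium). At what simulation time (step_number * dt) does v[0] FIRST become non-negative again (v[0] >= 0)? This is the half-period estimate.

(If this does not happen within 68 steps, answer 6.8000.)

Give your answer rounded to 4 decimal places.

Answer: 1.8000

Derivation:
Step 0: x=[9.4000] v=[0.0000]
Step 1: x=[9.3633] v=[-0.3667]
Step 2: x=[9.2912] v=[-0.7211]
Step 3: x=[9.1861] v=[-1.0515]
Step 4: x=[9.0514] v=[-1.3469]
Step 5: x=[8.8917] v=[-1.5974]
Step 6: x=[8.7122] v=[-1.7946]
Step 7: x=[8.5190] v=[-1.9320]
Step 8: x=[8.3185] v=[-2.0050]
Step 9: x=[8.1174] v=[-2.0112]
Step 10: x=[7.9224] v=[-1.9503]
Step 11: x=[7.7400] v=[-1.8244]
Step 12: x=[7.5762] v=[-1.6377]
Step 13: x=[7.4366] v=[-1.3964]
Step 14: x=[7.3257] v=[-1.1086]
Step 15: x=[7.2473] v=[-0.7838]
Step 16: x=[7.2040] v=[-0.4329]
Step 17: x=[7.1972] v=[-0.0676]
Step 18: x=[7.2272] v=[0.3000]
First v>=0 after going negative at step 18, time=1.8000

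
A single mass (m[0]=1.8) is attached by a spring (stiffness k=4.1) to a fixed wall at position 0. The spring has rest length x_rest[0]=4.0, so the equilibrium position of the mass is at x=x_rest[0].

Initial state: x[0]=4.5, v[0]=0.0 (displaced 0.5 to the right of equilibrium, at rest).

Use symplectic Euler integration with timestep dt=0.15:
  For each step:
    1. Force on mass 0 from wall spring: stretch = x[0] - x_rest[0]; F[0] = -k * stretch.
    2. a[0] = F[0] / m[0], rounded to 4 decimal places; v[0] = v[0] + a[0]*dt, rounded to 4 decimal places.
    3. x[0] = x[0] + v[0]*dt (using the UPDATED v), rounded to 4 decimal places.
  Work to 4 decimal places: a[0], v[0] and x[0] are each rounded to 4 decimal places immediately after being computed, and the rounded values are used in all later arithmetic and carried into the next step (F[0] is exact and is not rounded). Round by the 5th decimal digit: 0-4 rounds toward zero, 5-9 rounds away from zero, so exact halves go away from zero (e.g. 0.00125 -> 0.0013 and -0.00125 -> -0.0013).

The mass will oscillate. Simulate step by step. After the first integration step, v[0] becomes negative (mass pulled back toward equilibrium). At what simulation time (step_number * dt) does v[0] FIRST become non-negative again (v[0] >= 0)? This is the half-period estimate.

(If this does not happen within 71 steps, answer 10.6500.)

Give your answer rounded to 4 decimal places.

Step 0: x=[4.5000] v=[0.0000]
Step 1: x=[4.4744] v=[-0.1708]
Step 2: x=[4.4245] v=[-0.3329]
Step 3: x=[4.3528] v=[-0.4779]
Step 4: x=[4.2630] v=[-0.5984]
Step 5: x=[4.1598] v=[-0.6883]
Step 6: x=[4.0484] v=[-0.7429]
Step 7: x=[3.9345] v=[-0.7594]
Step 8: x=[3.8240] v=[-0.7370]
Step 9: x=[3.7225] v=[-0.6769]
Step 10: x=[3.6352] v=[-0.5821]
Step 11: x=[3.5666] v=[-0.4575]
Step 12: x=[3.5202] v=[-0.3094]
Step 13: x=[3.4984] v=[-0.1455]
Step 14: x=[3.5023] v=[0.0259]
First v>=0 after going negative at step 14, time=2.1000

Answer: 2.1000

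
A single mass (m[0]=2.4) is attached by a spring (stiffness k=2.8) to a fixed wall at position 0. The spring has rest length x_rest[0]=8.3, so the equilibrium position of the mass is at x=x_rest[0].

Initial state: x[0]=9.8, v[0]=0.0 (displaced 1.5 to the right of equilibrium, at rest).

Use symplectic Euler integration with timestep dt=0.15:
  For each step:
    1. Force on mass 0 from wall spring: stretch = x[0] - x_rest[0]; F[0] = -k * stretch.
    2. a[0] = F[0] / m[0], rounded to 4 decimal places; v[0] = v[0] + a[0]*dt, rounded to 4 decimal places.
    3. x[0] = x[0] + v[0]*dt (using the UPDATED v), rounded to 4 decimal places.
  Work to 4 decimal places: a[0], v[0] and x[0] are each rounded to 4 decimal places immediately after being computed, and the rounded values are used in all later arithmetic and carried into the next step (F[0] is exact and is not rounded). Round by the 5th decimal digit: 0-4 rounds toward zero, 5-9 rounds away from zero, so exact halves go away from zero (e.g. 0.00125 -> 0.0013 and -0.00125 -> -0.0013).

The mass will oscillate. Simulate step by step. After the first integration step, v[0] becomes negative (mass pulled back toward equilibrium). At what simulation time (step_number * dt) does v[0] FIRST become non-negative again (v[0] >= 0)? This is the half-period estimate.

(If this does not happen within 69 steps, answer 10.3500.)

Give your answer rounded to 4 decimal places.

Answer: 3.0000

Derivation:
Step 0: x=[9.8000] v=[0.0000]
Step 1: x=[9.7606] v=[-0.2625]
Step 2: x=[9.6829] v=[-0.5181]
Step 3: x=[9.5689] v=[-0.7601]
Step 4: x=[9.4216] v=[-0.9822]
Step 5: x=[9.2448] v=[-1.1785]
Step 6: x=[9.0432] v=[-1.3438]
Step 7: x=[8.8221] v=[-1.4739]
Step 8: x=[8.5873] v=[-1.5653]
Step 9: x=[8.3450] v=[-1.6156]
Step 10: x=[8.1015] v=[-1.6235]
Step 11: x=[7.8632] v=[-1.5888]
Step 12: x=[7.6363] v=[-1.5124]
Step 13: x=[7.4269] v=[-1.3963]
Step 14: x=[7.2404] v=[-1.2435]
Step 15: x=[7.0817] v=[-1.0581]
Step 16: x=[6.9550] v=[-0.8449]
Step 17: x=[6.8636] v=[-0.6095]
Step 18: x=[6.8099] v=[-0.3581]
Step 19: x=[6.7953] v=[-0.0973]
Step 20: x=[6.8202] v=[0.1660]
First v>=0 after going negative at step 20, time=3.0000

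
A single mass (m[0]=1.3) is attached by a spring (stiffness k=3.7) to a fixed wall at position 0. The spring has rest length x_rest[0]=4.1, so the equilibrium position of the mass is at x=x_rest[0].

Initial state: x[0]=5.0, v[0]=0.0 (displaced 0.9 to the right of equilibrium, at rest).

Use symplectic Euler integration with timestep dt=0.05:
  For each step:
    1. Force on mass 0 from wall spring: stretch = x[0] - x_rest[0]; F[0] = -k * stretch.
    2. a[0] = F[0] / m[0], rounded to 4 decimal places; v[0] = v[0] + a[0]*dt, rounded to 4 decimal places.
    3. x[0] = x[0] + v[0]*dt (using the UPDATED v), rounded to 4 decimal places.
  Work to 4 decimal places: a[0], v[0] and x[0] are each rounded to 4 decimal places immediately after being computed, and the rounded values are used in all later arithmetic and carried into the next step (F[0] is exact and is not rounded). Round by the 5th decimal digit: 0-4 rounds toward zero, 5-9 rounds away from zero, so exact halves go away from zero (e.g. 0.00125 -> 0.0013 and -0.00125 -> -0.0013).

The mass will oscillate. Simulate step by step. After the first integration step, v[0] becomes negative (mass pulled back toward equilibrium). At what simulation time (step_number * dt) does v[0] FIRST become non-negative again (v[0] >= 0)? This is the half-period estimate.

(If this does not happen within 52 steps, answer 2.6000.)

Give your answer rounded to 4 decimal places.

Answer: 1.9000

Derivation:
Step 0: x=[5.0000] v=[0.0000]
Step 1: x=[4.9936] v=[-0.1281]
Step 2: x=[4.9808] v=[-0.2553]
Step 3: x=[4.9618] v=[-0.3806]
Step 4: x=[4.9366] v=[-0.5032]
Step 5: x=[4.9055] v=[-0.6223]
Step 6: x=[4.8687] v=[-0.7369]
Step 7: x=[4.8264] v=[-0.8463]
Step 8: x=[4.7789] v=[-0.9497]
Step 9: x=[4.7266] v=[-1.0463]
Step 10: x=[4.6698] v=[-1.1355]
Step 11: x=[4.6090] v=[-1.2166]
Step 12: x=[4.5446] v=[-1.2890]
Step 13: x=[4.4770] v=[-1.3523]
Step 14: x=[4.4067] v=[-1.4060]
Step 15: x=[4.3342] v=[-1.4496]
Step 16: x=[4.2601] v=[-1.4829]
Step 17: x=[4.1848] v=[-1.5057]
Step 18: x=[4.1089] v=[-1.5178]
Step 19: x=[4.0329] v=[-1.5191]
Step 20: x=[3.9574] v=[-1.5096]
Step 21: x=[3.8829] v=[-1.4893]
Step 22: x=[3.8100] v=[-1.4584]
Step 23: x=[3.7391] v=[-1.4171]
Step 24: x=[3.6708] v=[-1.3657]
Step 25: x=[3.6056] v=[-1.3046]
Step 26: x=[3.5439] v=[-1.2342]
Step 27: x=[3.4861] v=[-1.1551]
Step 28: x=[3.4327] v=[-1.0677]
Step 29: x=[3.3841] v=[-0.9727]
Step 30: x=[3.3406] v=[-0.8708]
Step 31: x=[3.3025] v=[-0.7627]
Step 32: x=[3.2700] v=[-0.6492]
Step 33: x=[3.2434] v=[-0.5311]
Step 34: x=[3.2229] v=[-0.4092]
Step 35: x=[3.2087] v=[-0.2844]
Step 36: x=[3.2008] v=[-0.1576]
Step 37: x=[3.1993] v=[-0.0296]
Step 38: x=[3.2042] v=[0.0986]
First v>=0 after going negative at step 38, time=1.9000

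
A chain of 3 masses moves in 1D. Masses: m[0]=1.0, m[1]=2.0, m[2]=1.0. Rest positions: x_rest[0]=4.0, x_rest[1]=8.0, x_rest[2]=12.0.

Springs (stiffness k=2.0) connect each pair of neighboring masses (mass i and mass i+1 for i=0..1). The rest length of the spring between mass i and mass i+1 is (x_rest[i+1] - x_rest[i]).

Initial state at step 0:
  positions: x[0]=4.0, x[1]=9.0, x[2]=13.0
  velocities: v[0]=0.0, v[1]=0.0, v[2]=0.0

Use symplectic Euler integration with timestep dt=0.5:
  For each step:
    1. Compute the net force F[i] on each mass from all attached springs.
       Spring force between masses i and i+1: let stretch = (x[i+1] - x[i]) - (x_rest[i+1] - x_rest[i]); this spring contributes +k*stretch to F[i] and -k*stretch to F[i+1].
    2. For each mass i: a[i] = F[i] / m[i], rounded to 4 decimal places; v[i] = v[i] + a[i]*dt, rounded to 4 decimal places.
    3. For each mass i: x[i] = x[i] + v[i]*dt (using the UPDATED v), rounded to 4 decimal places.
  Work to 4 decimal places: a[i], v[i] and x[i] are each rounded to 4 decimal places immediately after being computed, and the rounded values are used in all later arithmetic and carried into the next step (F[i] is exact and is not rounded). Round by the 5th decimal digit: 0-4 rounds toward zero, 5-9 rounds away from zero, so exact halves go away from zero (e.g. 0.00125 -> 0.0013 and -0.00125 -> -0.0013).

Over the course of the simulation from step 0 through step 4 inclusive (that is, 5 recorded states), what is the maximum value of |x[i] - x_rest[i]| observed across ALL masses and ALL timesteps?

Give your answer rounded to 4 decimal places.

Step 0: x=[4.0000 9.0000 13.0000] v=[0.0000 0.0000 0.0000]
Step 1: x=[4.5000 8.7500 13.0000] v=[1.0000 -0.5000 0.0000]
Step 2: x=[5.1250 8.5000 12.8750] v=[1.2500 -0.5000 -0.2500]
Step 3: x=[5.4375 8.5000 12.5625] v=[0.6250 0.0000 -0.6250]
Step 4: x=[5.2813 8.7500 12.2188] v=[-0.3125 0.5000 -0.6875]
Max displacement = 1.4375

Answer: 1.4375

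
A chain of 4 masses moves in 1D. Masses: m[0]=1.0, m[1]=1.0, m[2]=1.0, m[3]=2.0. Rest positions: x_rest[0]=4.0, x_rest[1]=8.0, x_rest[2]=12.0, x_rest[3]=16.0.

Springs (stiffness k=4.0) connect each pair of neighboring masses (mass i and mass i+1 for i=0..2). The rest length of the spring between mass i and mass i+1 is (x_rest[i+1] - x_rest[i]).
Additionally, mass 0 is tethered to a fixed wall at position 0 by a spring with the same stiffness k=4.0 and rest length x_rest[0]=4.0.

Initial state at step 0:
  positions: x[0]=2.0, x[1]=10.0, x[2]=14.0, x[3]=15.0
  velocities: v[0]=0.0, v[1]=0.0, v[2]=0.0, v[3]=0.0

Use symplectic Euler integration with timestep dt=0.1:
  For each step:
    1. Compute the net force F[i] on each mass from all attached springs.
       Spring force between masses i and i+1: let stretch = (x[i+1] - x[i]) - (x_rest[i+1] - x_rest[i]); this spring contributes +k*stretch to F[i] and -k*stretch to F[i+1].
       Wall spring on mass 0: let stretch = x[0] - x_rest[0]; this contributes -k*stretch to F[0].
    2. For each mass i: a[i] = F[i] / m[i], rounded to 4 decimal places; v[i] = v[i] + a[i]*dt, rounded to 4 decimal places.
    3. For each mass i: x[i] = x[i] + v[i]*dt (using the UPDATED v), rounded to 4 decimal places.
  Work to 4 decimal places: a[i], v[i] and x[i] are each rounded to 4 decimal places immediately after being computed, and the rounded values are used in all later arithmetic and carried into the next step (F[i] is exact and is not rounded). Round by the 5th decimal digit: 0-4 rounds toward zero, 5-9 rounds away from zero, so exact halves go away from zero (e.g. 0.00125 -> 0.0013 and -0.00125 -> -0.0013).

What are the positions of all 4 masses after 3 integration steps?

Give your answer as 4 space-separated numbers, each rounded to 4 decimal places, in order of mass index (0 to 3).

Step 0: x=[2.0000 10.0000 14.0000 15.0000] v=[0.0000 0.0000 0.0000 0.0000]
Step 1: x=[2.2400 9.8400 13.8800 15.0600] v=[2.4000 -1.6000 -1.2000 0.6000]
Step 2: x=[2.6944 9.5376 13.6456 15.1764] v=[4.5440 -3.0240 -2.3440 1.1640]
Step 3: x=[3.3148 9.1258 13.3081 15.3422] v=[6.2035 -4.1181 -3.3749 1.6578]

Answer: 3.3148 9.1258 13.3081 15.3422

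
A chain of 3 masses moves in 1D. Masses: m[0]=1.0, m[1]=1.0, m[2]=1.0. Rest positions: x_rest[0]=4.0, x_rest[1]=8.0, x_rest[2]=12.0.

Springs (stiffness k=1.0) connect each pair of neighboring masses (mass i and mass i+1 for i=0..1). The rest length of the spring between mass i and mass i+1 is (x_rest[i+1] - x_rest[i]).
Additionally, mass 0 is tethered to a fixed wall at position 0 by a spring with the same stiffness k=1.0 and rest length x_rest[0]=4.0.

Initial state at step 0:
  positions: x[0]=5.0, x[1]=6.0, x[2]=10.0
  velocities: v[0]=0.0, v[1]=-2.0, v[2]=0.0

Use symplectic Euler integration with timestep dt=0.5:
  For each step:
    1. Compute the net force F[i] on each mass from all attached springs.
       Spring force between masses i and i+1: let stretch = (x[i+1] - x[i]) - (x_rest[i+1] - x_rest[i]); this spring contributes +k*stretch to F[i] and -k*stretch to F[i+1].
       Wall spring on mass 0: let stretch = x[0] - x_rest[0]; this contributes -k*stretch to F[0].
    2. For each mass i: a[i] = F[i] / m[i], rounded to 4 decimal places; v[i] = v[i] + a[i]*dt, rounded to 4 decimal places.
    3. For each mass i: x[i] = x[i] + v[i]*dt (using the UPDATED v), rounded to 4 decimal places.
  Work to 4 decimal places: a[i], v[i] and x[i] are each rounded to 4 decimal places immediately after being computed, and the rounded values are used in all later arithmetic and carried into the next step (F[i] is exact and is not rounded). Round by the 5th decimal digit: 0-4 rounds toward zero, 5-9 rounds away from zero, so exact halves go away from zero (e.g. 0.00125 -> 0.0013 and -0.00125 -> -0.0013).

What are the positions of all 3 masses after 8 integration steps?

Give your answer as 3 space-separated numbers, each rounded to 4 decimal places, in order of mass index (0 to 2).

Answer: 4.8033 6.8178 10.0599

Derivation:
Step 0: x=[5.0000 6.0000 10.0000] v=[0.0000 -2.0000 0.0000]
Step 1: x=[4.0000 5.7500 10.0000] v=[-2.0000 -0.5000 0.0000]
Step 2: x=[2.4375 6.1250 9.9375] v=[-3.1250 0.7500 -0.1250]
Step 3: x=[1.1875 6.5313 9.9219] v=[-2.5000 0.8125 -0.0313]
Step 4: x=[0.9766 6.4493 10.0586] v=[-0.4219 -0.1641 0.2734]
Step 5: x=[1.8897 5.9014 10.2930] v=[1.8262 -1.0958 0.4688]
Step 6: x=[3.3333 5.4485 10.4295] v=[2.8872 -0.9059 0.2730]
Step 7: x=[4.4724 5.7120 10.3208] v=[2.2782 0.5270 -0.2175]
Step 8: x=[4.8033 6.8178 10.0599] v=[0.6618 2.2116 -0.5219]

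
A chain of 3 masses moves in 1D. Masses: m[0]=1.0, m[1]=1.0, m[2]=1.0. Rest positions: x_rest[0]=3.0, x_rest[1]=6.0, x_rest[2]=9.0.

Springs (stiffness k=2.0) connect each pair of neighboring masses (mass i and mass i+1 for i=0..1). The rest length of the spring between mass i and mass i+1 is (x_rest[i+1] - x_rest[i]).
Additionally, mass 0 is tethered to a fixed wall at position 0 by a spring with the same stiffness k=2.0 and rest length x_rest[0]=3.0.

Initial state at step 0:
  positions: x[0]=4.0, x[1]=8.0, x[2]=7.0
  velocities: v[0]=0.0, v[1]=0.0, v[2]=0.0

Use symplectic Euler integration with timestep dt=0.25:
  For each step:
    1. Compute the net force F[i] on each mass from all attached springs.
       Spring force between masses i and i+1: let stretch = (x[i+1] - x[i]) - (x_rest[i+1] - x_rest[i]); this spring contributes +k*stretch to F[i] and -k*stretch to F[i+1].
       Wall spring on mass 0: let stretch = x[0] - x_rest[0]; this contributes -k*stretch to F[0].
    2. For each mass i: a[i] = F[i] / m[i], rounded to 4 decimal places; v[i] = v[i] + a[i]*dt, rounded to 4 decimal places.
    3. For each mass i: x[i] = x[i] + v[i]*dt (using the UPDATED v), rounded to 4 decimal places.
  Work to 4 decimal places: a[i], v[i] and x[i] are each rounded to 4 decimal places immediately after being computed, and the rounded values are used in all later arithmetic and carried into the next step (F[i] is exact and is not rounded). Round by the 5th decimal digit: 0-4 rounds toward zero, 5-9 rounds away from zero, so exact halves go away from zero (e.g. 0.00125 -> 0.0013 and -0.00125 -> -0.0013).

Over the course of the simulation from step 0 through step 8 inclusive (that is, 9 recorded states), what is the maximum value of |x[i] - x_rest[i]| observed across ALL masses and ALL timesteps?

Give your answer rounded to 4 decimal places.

Step 0: x=[4.0000 8.0000 7.0000] v=[0.0000 0.0000 0.0000]
Step 1: x=[4.0000 7.3750 7.5000] v=[0.0000 -2.5000 2.0000]
Step 2: x=[3.9219 6.3438 8.3594] v=[-0.3125 -4.1250 3.4375]
Step 3: x=[3.6563 5.2618 9.3418] v=[-1.0625 -4.3282 3.9297]
Step 4: x=[3.1343 4.4891 10.1892] v=[-2.0879 -3.0910 3.3897]
Step 5: x=[2.3899 4.2595 10.6991] v=[-2.9777 -0.9184 2.0397]
Step 6: x=[1.5804 4.6012 10.7791] v=[-3.2379 1.3666 0.3199]
Step 7: x=[0.9510 5.3375 10.4618] v=[-2.5177 2.9452 -1.2691]
Step 8: x=[0.7510 6.1660 9.8790] v=[-0.8000 3.3141 -2.3313]
Max displacement = 2.2490

Answer: 2.2490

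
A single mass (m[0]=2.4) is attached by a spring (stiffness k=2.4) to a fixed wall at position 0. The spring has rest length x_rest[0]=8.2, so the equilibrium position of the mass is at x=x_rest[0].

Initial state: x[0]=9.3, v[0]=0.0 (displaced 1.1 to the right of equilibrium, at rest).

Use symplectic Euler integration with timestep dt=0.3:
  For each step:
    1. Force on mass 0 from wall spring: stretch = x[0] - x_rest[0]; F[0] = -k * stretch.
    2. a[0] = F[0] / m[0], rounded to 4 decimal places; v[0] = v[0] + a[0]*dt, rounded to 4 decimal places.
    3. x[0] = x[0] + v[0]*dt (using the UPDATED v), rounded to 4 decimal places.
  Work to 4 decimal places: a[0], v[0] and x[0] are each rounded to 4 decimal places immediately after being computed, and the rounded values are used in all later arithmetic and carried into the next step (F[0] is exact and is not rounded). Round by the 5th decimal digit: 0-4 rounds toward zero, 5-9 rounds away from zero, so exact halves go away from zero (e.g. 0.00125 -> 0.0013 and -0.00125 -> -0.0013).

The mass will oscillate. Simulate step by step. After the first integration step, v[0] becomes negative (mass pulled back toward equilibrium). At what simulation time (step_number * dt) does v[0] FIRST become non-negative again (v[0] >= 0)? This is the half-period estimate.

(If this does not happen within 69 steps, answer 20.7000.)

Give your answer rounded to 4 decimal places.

Step 0: x=[9.3000] v=[0.0000]
Step 1: x=[9.2010] v=[-0.3300]
Step 2: x=[9.0119] v=[-0.6303]
Step 3: x=[8.7497] v=[-0.8739]
Step 4: x=[8.4381] v=[-1.0388]
Step 5: x=[8.1050] v=[-1.1102]
Step 6: x=[7.7805] v=[-1.0817]
Step 7: x=[7.4937] v=[-0.9559]
Step 8: x=[7.2705] v=[-0.7440]
Step 9: x=[7.1309] v=[-0.4652]
Step 10: x=[7.0876] v=[-0.1445]
Step 11: x=[7.1444] v=[0.1892]
First v>=0 after going negative at step 11, time=3.3000

Answer: 3.3000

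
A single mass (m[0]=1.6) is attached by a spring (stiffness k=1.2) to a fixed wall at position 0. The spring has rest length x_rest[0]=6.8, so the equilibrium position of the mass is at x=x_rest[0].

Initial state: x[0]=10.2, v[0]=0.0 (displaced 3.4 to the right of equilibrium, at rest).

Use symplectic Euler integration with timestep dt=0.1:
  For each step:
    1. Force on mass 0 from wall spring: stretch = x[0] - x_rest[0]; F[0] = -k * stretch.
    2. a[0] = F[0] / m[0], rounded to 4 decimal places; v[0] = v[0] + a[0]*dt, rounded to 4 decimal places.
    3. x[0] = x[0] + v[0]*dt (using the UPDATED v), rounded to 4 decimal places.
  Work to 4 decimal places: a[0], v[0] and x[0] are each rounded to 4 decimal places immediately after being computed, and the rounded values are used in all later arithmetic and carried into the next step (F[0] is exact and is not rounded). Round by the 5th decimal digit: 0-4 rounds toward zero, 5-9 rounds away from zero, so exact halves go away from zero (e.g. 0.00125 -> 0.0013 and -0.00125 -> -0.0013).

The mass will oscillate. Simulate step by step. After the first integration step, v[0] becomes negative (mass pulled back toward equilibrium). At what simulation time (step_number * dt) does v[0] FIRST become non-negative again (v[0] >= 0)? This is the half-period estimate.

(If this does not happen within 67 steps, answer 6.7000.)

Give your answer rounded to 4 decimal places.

Step 0: x=[10.2000] v=[0.0000]
Step 1: x=[10.1745] v=[-0.2550]
Step 2: x=[10.1237] v=[-0.5081]
Step 3: x=[10.0480] v=[-0.7574]
Step 4: x=[9.9479] v=[-1.0010]
Step 5: x=[9.8242] v=[-1.2371]
Step 6: x=[9.6778] v=[-1.4639]
Step 7: x=[9.5098] v=[-1.6797]
Step 8: x=[9.3215] v=[-1.8829]
Step 9: x=[9.1143] v=[-2.0720]
Step 10: x=[8.8897] v=[-2.2456]
Step 11: x=[8.6495] v=[-2.4023]
Step 12: x=[8.3954] v=[-2.5410]
Step 13: x=[8.1293] v=[-2.6607]
Step 14: x=[7.8533] v=[-2.7604]
Step 15: x=[7.5694] v=[-2.8394]
Step 16: x=[7.2797] v=[-2.8971]
Step 17: x=[6.9864] v=[-2.9331]
Step 18: x=[6.6917] v=[-2.9471]
Step 19: x=[6.3978] v=[-2.9390]
Step 20: x=[6.1069] v=[-2.9088]
Step 21: x=[5.8212] v=[-2.8568]
Step 22: x=[5.5429] v=[-2.7834]
Step 23: x=[5.2740] v=[-2.6891]
Step 24: x=[5.0165] v=[-2.5747]
Step 25: x=[4.7724] v=[-2.4409]
Step 26: x=[4.5435] v=[-2.2888]
Step 27: x=[4.3315] v=[-2.1196]
Step 28: x=[4.1381] v=[-1.9345]
Step 29: x=[3.9646] v=[-1.7349]
Step 30: x=[3.8124] v=[-1.5222]
Step 31: x=[3.6826] v=[-1.2981]
Step 32: x=[3.5762] v=[-1.0643]
Step 33: x=[3.4940] v=[-0.8225]
Step 34: x=[3.4365] v=[-0.5746]
Step 35: x=[3.4043] v=[-0.3223]
Step 36: x=[3.3975] v=[-0.0676]
Step 37: x=[3.4163] v=[0.1876]
First v>=0 after going negative at step 37, time=3.7000

Answer: 3.7000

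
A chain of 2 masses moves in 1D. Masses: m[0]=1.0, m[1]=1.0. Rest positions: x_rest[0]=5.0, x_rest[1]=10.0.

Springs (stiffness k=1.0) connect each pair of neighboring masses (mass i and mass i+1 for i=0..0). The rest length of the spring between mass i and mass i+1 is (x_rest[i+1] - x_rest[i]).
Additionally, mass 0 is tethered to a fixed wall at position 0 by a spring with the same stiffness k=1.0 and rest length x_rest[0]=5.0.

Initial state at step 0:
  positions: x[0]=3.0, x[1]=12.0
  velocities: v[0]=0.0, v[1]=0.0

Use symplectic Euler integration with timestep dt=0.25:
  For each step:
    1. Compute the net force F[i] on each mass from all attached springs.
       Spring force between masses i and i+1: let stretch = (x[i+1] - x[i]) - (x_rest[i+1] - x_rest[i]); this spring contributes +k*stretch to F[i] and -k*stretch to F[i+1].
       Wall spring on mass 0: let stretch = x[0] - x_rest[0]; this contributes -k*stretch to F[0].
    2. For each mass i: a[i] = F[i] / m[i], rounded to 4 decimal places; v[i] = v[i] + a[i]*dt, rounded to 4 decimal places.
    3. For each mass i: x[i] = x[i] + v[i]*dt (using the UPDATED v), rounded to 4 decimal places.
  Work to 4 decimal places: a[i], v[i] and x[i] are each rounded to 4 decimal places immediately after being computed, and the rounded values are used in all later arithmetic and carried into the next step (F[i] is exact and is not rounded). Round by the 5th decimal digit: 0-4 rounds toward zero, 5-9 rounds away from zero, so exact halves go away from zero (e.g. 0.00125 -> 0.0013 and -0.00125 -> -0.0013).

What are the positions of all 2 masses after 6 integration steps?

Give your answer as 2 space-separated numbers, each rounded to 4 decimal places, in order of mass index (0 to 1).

Answer: 7.2889 8.9961

Derivation:
Step 0: x=[3.0000 12.0000] v=[0.0000 0.0000]
Step 1: x=[3.3750 11.7500] v=[1.5000 -1.0000]
Step 2: x=[4.0625 11.2891] v=[2.7500 -1.8438]
Step 3: x=[4.9478 10.6890] v=[3.5410 -2.4005]
Step 4: x=[5.8827 10.0426] v=[3.7394 -2.5858]
Step 5: x=[6.7099 9.4487] v=[3.3087 -2.3758]
Step 6: x=[7.2889 8.9961] v=[2.3159 -1.8105]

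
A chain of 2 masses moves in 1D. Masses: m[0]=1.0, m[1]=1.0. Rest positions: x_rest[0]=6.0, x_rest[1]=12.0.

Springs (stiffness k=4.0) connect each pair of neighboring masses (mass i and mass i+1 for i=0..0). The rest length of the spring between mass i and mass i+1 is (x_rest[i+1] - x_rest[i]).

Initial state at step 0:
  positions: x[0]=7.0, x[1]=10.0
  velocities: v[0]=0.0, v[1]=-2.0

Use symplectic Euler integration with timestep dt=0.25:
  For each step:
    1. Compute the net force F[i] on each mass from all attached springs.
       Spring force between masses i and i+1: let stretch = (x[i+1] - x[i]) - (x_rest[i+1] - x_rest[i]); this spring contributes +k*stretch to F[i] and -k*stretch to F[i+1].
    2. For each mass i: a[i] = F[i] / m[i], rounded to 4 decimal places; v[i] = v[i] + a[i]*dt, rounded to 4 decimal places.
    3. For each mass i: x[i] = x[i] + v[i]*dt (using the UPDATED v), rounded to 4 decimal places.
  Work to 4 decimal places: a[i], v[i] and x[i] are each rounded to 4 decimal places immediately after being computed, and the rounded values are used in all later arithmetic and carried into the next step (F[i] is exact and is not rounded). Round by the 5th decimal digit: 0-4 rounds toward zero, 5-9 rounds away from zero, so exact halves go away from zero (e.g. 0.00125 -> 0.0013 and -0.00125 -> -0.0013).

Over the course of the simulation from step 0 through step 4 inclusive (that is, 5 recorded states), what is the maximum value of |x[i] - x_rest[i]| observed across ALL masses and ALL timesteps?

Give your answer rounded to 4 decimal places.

Step 0: x=[7.0000 10.0000] v=[0.0000 -2.0000]
Step 1: x=[6.2500 10.2500] v=[-3.0000 1.0000]
Step 2: x=[5.0000 11.0000] v=[-5.0000 3.0000]
Step 3: x=[3.7500 11.7500] v=[-5.0000 3.0000]
Step 4: x=[3.0000 12.0000] v=[-3.0000 1.0000]
Max displacement = 3.0000

Answer: 3.0000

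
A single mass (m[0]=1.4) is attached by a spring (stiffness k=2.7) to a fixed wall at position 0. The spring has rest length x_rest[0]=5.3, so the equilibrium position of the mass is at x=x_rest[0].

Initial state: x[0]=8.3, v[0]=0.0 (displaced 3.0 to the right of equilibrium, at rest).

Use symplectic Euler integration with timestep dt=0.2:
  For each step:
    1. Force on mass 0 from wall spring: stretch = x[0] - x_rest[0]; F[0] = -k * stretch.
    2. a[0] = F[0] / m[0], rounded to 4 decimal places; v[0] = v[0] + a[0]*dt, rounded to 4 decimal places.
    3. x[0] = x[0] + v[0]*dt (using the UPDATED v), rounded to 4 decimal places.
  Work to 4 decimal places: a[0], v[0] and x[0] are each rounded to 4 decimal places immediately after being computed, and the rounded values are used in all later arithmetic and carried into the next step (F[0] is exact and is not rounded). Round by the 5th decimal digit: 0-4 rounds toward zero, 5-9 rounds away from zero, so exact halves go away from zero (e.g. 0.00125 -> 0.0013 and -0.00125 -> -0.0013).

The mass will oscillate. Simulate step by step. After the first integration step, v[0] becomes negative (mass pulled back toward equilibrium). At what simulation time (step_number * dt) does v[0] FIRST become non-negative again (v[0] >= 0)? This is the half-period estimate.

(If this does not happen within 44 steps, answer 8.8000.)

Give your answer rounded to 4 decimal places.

Answer: 2.4000

Derivation:
Step 0: x=[8.3000] v=[0.0000]
Step 1: x=[8.0686] v=[-1.1571]
Step 2: x=[7.6236] v=[-2.2250]
Step 3: x=[6.9994] v=[-3.1212]
Step 4: x=[6.2441] v=[-3.7767]
Step 5: x=[5.4159] v=[-4.1409]
Step 6: x=[4.5788] v=[-4.1856]
Step 7: x=[3.7973] v=[-3.9074]
Step 8: x=[3.1317] v=[-3.3278]
Step 9: x=[2.6334] v=[-2.4915]
Step 10: x=[2.3408] v=[-1.4630]
Step 11: x=[2.2765] v=[-0.3216]
Step 12: x=[2.4454] v=[0.8446]
First v>=0 after going negative at step 12, time=2.4000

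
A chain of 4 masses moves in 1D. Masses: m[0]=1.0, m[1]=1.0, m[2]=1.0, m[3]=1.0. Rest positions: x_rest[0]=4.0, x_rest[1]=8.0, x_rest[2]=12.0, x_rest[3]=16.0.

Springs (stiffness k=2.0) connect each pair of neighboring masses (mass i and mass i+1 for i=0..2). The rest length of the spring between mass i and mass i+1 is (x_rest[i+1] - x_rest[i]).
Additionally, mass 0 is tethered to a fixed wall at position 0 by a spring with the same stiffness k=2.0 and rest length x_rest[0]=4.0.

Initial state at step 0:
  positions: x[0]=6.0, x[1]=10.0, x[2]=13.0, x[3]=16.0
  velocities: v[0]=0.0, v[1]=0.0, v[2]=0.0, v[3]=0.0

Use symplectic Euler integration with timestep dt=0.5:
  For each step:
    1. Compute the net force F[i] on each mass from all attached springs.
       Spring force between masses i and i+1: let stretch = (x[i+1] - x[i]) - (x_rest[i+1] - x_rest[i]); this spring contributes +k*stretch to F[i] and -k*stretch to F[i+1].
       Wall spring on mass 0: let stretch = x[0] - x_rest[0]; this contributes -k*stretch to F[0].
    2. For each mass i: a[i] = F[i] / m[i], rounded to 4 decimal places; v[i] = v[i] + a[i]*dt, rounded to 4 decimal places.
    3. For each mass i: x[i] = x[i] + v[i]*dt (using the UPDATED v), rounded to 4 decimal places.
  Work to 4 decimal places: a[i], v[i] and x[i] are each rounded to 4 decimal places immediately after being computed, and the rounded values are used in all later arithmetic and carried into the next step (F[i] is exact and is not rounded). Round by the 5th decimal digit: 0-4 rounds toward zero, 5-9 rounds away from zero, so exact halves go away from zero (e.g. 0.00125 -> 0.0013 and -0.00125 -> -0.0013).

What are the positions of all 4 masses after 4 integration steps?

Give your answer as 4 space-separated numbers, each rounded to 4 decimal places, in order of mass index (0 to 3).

Answer: 2.9375 6.8125 12.5000 18.0000

Derivation:
Step 0: x=[6.0000 10.0000 13.0000 16.0000] v=[0.0000 0.0000 0.0000 0.0000]
Step 1: x=[5.0000 9.5000 13.0000 16.5000] v=[-2.0000 -1.0000 0.0000 1.0000]
Step 2: x=[3.7500 8.5000 13.0000 17.2500] v=[-2.5000 -2.0000 0.0000 1.5000]
Step 3: x=[3.0000 7.3750 12.8750 17.8750] v=[-1.5000 -2.2500 -0.2500 1.2500]
Step 4: x=[2.9375 6.8125 12.5000 18.0000] v=[-0.1250 -1.1250 -0.7500 0.2500]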